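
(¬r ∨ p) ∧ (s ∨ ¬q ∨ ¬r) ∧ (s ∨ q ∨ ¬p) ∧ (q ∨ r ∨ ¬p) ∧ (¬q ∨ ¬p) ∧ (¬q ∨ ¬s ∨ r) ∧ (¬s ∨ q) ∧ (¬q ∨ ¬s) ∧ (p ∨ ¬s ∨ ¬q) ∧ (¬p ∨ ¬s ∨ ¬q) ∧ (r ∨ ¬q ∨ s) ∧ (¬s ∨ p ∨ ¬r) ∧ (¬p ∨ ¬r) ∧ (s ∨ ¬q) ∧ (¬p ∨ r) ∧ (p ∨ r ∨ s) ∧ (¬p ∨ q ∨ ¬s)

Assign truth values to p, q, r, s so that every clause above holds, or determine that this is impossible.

Try r = False.
Unit clause (¬p) forces p = False.
Unit clause (s) forces s = True.
Unit clause (¬q) forces q = False.
That conflicts with the unit clause (q).
So r must be the other value — set r = True.
Unit clause (p) forces p = True.
That conflicts with the unit clause (¬p).
Both values of r lead to a conflict.

UNSATISFIABLE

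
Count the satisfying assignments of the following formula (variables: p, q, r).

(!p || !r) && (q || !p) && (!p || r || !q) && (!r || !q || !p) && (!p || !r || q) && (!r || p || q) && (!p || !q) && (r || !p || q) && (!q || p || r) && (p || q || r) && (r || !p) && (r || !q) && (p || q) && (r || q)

There are 2^3 = 8 truth assignments over (p, q, r).
Check each against the 14 clauses (columns in the order p, q, r):
  F F F  ✗ fails (p || q || r)
  F F T  ✗ fails (!r || p || q)
  F T F  ✗ fails (!q || p || r)
  F T T  ✓ satisfies all
  T F F  ✗ fails (q || !p)
  T F T  ✗ fails (!p || !r)
  T T F  ✗ fails (!p || r || !q)
  T T T  ✗ fails (!p || !r)
1 of the 8 rows is a model.

1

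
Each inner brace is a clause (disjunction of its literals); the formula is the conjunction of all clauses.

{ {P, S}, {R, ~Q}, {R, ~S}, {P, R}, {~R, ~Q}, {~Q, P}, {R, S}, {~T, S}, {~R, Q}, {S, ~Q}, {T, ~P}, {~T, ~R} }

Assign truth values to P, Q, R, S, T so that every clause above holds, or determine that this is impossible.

UNSATISFIABLE

Branch on P: set P = 1.
Unit clause (T) forces T = 1.
Unit clause (S) forces S = 1.
Unit clause (R) forces R = 1.
But (~R) is also a unit clause — contradiction.
Undo P and try P = 0.
Unit clause (S) forces S = 1.
Unit clause (R) forces R = 1.
Unit clause (~Q) forces Q = 0.
But (Q) is also a unit clause — contradiction.
Neither P = 1 nor P = 0 works.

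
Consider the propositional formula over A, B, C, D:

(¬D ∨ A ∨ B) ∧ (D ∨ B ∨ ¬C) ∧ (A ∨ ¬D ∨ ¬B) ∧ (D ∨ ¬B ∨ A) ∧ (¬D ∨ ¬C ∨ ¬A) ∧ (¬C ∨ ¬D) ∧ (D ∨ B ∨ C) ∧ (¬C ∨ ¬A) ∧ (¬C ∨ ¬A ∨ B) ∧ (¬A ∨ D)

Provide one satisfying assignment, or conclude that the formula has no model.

Branch on C: set C = False.
Branch on D: set D = True.
Branch on A: set A = True.
No clause remains; B is free.

A: True, B: False, C: False, D: True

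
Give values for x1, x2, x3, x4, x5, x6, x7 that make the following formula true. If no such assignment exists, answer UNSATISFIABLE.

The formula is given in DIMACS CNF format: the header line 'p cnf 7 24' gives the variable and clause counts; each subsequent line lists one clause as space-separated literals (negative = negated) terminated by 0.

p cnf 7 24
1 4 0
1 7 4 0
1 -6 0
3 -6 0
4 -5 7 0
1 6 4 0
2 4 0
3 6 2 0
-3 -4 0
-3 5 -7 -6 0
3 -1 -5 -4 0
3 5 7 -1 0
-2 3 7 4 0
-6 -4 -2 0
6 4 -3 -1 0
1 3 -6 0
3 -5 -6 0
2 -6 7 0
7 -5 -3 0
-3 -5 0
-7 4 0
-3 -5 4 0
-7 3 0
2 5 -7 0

x1: False,  x2: True,  x3: False,  x4: True,  x5: False,  x6: False,  x7: False

Try x1 = False.
(x4) alone gives x4 = True.
(¬x6) alone gives x6 = False.
(¬x3) alone gives x3 = False.
(x2) alone gives x2 = True.
(¬x7) alone gives x7 = False.
Every clause is now satisfied; x5 is unconstrained.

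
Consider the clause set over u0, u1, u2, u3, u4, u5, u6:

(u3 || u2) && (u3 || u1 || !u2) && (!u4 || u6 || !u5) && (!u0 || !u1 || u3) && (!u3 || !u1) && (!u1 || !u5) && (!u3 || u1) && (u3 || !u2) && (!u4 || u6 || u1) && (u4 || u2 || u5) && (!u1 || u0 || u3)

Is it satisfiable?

No, unsatisfiable

Branch on u3: set u3 = true.
From the singleton clause (!u1), u1 = false.
That conflicts with the unit clause (u1).
Undo u3 and try u3 = false.
From the singleton clause (u2), u2 = true.
That conflicts with the unit clause (!u2).
Both values of u3 lead to a conflict.
No assignment satisfies every clause.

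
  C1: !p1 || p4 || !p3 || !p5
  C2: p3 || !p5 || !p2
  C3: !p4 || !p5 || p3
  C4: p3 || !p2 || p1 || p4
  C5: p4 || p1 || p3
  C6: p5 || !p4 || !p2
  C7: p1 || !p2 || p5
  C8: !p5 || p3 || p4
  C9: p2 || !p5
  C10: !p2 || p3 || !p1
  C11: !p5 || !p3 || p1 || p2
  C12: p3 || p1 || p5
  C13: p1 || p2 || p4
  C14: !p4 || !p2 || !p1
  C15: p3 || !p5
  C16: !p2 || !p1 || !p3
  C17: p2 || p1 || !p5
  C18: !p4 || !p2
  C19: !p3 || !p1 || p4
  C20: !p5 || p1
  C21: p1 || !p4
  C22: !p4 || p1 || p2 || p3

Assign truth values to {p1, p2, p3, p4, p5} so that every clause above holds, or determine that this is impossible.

Case p2 = false:
The clause (!p5) is unit, so p5 = false.
Case p3 = true:
Case p1 = true:
The clause (p4) is unit, so p4 = true.
This assignment satisfies each clause.

p1=true, p2=false, p3=true, p4=true, p5=false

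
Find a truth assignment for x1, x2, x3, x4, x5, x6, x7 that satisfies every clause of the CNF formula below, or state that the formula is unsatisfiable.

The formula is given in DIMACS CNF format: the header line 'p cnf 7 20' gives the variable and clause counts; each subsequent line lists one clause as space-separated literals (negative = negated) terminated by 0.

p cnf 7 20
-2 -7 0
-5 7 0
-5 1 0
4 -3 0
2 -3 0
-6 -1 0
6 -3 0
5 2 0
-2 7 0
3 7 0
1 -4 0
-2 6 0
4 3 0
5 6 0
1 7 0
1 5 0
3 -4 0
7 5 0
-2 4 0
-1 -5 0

Branch on x2: set x2 = False.
(¬x3) alone gives x3 = False.
(x5) alone gives x5 = True.
(x7) alone gives x7 = True.
(x1) alone gives x1 = True.
But (¬x1) is also a unit clause — contradiction.
That branch fails; take x2 = True instead.
(¬x7) alone gives x7 = False.
But (x7) is also a unit clause — contradiction.
Both values of x2 lead to a conflict.

UNSATISFIABLE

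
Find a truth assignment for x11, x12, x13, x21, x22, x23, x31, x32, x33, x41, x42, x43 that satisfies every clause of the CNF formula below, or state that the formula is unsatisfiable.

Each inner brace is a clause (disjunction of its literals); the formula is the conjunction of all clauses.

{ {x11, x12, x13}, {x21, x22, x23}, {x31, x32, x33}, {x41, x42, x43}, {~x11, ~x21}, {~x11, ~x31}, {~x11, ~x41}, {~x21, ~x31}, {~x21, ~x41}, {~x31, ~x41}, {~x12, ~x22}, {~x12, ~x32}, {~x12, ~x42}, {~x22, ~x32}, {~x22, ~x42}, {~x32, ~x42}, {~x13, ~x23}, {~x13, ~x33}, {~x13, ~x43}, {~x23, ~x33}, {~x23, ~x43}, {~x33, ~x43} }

Case x11 = 0:
Case x12 = 1:
The clause (~x22) is unit, so x22 = 0.
The clause (~x32) is unit, so x32 = 0.
The clause (~x42) is unit, so x42 = 0.
Case x21 = 1:
The clause (~x31) is unit, so x31 = 0.
The clause (x33) is unit, so x33 = 1.
The clause (~x41) is unit, so x41 = 0.
The clause (x43) is unit, so x43 = 1.
But (~x43) is also a unit clause — contradiction.
Undo x21 and try x21 = 0.
The clause (x23) is unit, so x23 = 1.
The clause (~x13) is unit, so x13 = 0.
The clause (~x33) is unit, so x33 = 0.
The clause (x31) is unit, so x31 = 1.
The clause (~x41) is unit, so x41 = 0.
The clause (x43) is unit, so x43 = 1.
But (~x43) is also a unit clause — contradiction.
Neither x21 = 1 nor x21 = 0 works.
Undo x12 and try x12 = 0.
The clause (x13) is unit, so x13 = 1.
The clause (~x23) is unit, so x23 = 0.
The clause (~x33) is unit, so x33 = 0.
The clause (~x43) is unit, so x43 = 0.
Case x21 = 1:
The clause (~x31) is unit, so x31 = 0.
The clause (x32) is unit, so x32 = 1.
The clause (~x41) is unit, so x41 = 0.
The clause (x42) is unit, so x42 = 1.
But (~x42) is also a unit clause — contradiction.
Undo x21 and try x21 = 0.
The clause (x22) is unit, so x22 = 1.
The clause (~x32) is unit, so x32 = 0.
The clause (x31) is unit, so x31 = 1.
The clause (~x41) is unit, so x41 = 0.
The clause (x42) is unit, so x42 = 1.
But (~x42) is also a unit clause — contradiction.
Neither x21 = 1 nor x21 = 0 works.
Neither x12 = 1 nor x12 = 0 works.
Undo x11 and try x11 = 1.
The clause (~x21) is unit, so x21 = 0.
The clause (~x31) is unit, so x31 = 0.
The clause (~x41) is unit, so x41 = 0.
Case x22 = 1:
The clause (~x12) is unit, so x12 = 0.
The clause (~x32) is unit, so x32 = 0.
The clause (x33) is unit, so x33 = 1.
The clause (~x42) is unit, so x42 = 0.
The clause (x43) is unit, so x43 = 1.
But (~x43) is also a unit clause — contradiction.
Undo x22 and try x22 = 0.
The clause (x23) is unit, so x23 = 1.
The clause (~x13) is unit, so x13 = 0.
The clause (~x33) is unit, so x33 = 0.
The clause (x32) is unit, so x32 = 1.
The clause (~x12) is unit, so x12 = 0.
The clause (~x42) is unit, so x42 = 0.
The clause (x43) is unit, so x43 = 1.
But (~x43) is also a unit clause — contradiction.
Neither x22 = 1 nor x22 = 0 works.
Neither x11 = 1 nor x11 = 0 works.

UNSATISFIABLE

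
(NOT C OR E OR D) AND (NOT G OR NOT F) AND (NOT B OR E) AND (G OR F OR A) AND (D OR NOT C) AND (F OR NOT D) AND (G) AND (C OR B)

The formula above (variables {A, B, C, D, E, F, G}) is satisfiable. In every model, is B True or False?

True

Suppose B = false.
The clause (G) is unit, so G = true.
The clause (NOT F) is unit, so F = false.
The clause (NOT D) is unit, so D = false.
The clause (NOT C) is unit, so C = false.
Now (C) is unsatisfied and unit — conflict.
So every satisfying assignment has B = True.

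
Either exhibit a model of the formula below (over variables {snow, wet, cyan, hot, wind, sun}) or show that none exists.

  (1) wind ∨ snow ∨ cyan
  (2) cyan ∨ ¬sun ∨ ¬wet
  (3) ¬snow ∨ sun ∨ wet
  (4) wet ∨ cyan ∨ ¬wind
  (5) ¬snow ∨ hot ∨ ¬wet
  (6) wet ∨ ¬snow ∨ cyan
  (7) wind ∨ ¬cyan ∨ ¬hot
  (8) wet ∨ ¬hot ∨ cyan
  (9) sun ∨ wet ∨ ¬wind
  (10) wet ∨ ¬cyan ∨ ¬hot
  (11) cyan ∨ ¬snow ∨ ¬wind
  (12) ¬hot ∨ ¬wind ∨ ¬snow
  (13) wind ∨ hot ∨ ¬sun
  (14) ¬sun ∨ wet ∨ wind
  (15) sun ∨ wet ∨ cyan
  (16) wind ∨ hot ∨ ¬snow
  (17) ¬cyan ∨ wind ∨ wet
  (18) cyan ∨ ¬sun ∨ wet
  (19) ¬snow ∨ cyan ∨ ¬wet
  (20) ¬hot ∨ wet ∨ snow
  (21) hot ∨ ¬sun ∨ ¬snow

Try wind = True.
Try wet = True.
Try cyan = False.
The clause (¬sun) is unit, so sun = False.
The clause (¬snow) is unit, so snow = False.
Every clause is now satisfied; hot is unconstrained.

snow ↦ False; wet ↦ True; cyan ↦ False; hot ↦ False; wind ↦ True; sun ↦ False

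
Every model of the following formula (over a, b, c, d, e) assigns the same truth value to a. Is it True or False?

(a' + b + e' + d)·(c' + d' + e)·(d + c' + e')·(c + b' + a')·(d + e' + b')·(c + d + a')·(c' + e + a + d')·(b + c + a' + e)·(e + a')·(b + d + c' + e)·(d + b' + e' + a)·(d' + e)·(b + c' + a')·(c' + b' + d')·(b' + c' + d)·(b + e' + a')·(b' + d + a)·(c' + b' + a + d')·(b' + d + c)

False

Suppose a = 1.
From the singleton clause (e), e = 1.
From the singleton clause (b), b = 1.
From the singleton clause (c), c = 1.
From the singleton clause (d), d = 1.
Now (d') is unsatisfied and unit — conflict.
So every satisfying assignment has a = False.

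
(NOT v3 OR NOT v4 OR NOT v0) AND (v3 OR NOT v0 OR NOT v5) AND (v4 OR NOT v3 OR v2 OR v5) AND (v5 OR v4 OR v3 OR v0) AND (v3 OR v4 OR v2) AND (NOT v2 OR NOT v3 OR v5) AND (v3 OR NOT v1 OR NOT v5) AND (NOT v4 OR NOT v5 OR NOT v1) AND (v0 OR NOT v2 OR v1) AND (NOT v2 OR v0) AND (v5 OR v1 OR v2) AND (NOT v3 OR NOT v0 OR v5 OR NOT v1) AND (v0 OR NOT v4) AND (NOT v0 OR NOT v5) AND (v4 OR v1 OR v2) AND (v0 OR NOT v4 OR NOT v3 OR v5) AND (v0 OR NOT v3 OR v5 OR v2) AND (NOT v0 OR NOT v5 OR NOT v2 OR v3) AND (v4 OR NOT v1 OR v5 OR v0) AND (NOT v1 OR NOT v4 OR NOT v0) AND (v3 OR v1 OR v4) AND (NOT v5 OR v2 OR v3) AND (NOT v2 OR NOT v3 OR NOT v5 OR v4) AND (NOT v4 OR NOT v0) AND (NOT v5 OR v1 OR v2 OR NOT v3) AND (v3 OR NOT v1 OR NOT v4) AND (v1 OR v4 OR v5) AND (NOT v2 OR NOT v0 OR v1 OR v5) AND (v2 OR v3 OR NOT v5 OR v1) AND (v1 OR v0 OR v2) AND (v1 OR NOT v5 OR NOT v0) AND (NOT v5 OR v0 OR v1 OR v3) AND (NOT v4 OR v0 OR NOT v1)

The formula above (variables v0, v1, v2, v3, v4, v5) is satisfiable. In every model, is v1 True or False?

Suppose v1 = false.
Branch on v0: set v0 = true.
The clause (NOT v5) is unit, so v5 = false.
The clause (v2) is unit, so v2 = true.
That conflicts with the unit clause (NOT v2).
Undo v0 and try v0 = false.
The clause (NOT v2) is unit, so v2 = false.
That conflicts with the unit clause (v2).
Either choice for v0 ends in contradiction.
So every satisfying assignment has v1 = True.

True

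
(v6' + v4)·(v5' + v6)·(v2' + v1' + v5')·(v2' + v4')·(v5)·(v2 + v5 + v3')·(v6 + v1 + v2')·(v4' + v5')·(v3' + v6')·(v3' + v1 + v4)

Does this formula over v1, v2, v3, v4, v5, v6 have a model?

The clause (v5) is unit, so v5 = 1.
The clause (v6) is unit, so v6 = 1.
The clause (v4) is unit, so v4 = 1.
But (v4') is also a unit clause — contradiction.
No assignment satisfies every clause.

No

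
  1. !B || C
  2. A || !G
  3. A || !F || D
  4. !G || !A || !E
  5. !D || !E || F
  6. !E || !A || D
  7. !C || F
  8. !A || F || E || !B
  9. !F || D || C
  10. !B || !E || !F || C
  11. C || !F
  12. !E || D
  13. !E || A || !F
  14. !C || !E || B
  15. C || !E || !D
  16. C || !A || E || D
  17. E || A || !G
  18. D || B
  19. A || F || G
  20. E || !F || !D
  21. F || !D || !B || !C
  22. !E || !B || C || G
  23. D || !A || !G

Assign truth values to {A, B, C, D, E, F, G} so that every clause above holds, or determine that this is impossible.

Suppose B = true.
(C) alone gives C = true.
(F) alone gives F = true.
Suppose A = true.
Suppose G = false.
Suppose E = false.
(!D) alone gives D = false.
All clauses are satisfied.

A=true, B=true, C=true, D=false, E=false, F=true, G=false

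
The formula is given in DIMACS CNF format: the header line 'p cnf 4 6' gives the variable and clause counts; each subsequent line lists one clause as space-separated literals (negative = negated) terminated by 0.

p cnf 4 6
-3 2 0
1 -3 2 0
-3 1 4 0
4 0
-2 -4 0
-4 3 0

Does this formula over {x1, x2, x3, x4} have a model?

No

From the singleton clause (x4), x4 = True.
From the singleton clause (¬x2), x2 = False.
From the singleton clause (¬x3), x3 = False.
That conflicts with the unit clause (x3).
No assignment satisfies every clause.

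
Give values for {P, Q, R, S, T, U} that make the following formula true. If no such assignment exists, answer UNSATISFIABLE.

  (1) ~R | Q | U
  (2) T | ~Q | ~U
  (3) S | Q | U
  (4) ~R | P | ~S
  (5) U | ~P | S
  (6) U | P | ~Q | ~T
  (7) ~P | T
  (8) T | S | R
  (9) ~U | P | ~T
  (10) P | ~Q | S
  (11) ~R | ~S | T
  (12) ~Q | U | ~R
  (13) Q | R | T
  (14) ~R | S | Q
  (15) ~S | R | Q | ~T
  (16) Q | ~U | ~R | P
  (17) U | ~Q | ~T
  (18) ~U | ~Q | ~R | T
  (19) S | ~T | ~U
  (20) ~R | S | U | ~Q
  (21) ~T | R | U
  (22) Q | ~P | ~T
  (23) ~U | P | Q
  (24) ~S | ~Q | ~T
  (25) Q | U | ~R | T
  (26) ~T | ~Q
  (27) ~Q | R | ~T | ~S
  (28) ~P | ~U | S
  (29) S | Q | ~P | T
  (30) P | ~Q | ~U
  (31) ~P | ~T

P=0,  Q=1,  R=0,  S=1,  T=0,  U=0

Case P = 0:
Case R = 0:
Case T = 0:
From the singleton clause (S), S = 1.
From the singleton clause (Q), Q = 1.
From the singleton clause (~U), U = 0.
All clauses are satisfied.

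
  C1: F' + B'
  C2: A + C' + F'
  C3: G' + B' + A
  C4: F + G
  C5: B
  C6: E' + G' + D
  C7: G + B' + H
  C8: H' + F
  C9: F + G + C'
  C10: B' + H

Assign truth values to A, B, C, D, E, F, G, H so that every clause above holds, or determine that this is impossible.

(B) alone gives B = 1.
(F') alone gives F = 0.
(G) alone gives G = 1.
(A) alone gives A = 1.
(H') alone gives H = 0.
That conflicts with the unit clause (H).

UNSATISFIABLE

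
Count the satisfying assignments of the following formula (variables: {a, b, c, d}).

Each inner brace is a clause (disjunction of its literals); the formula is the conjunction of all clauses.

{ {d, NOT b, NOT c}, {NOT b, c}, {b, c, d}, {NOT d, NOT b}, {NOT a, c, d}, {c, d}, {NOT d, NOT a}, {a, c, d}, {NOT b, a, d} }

There are 2^4 = 16 truth assignments over (a, b, c, d).
Check each against the 9 clauses (columns in the order a, b, c, d):
  F F F F  ✗ fails (b OR c OR d)
  F F F T  ✓ satisfies all
  F F T F  ✓ satisfies all
  F F T T  ✓ satisfies all
  F T F F  ✗ fails (NOT b OR c)
  F T F T  ✗ fails (NOT b OR c)
  F T T F  ✗ fails (d OR NOT b OR NOT c)
  F T T T  ✗ fails (NOT d OR NOT b)
  T F F F  ✗ fails (b OR c OR d)
  T F F T  ✗ fails (NOT d OR NOT a)
  T F T F  ✓ satisfies all
  T F T T  ✗ fails (NOT d OR NOT a)
  T T F F  ✗ fails (NOT b OR c)
  T T F T  ✗ fails (NOT b OR c)
  T T T F  ✗ fails (d OR NOT b OR NOT c)
  T T T T  ✗ fails (NOT d OR NOT b)
4 of the 16 rows are models.

4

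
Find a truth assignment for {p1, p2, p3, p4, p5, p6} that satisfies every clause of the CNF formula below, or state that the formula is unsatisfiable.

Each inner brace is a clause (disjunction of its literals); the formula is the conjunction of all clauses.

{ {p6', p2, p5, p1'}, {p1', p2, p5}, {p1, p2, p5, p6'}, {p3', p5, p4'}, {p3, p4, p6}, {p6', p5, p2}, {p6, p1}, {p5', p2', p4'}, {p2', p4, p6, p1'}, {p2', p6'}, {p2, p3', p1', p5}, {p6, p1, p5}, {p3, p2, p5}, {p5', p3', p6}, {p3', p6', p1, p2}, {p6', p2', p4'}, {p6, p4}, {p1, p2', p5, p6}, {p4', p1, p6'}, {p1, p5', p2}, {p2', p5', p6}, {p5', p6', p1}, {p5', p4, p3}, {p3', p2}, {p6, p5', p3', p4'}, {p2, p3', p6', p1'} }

Branch on p6: set p6 = 1.
(p2') alone gives p2 = 0.
(p5) alone gives p5 = 1.
(p1) alone gives p1 = 1.
(p3') alone gives p3 = 0.
(p4) alone gives p4 = 1.
This assignment satisfies each clause.

p1: 1,  p2: 0,  p3: 0,  p4: 1,  p5: 1,  p6: 1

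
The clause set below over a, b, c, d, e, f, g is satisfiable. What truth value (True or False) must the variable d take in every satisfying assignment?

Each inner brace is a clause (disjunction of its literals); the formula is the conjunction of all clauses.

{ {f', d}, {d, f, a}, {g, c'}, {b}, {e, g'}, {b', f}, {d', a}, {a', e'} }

True

Suppose d = 0.
The clause (f') is unit, so f = 0.
The clause (a) is unit, so a = 1.
The clause (b) is unit, so b = 1.
But (b') is also a unit clause — contradiction.
So every satisfying assignment has d = True.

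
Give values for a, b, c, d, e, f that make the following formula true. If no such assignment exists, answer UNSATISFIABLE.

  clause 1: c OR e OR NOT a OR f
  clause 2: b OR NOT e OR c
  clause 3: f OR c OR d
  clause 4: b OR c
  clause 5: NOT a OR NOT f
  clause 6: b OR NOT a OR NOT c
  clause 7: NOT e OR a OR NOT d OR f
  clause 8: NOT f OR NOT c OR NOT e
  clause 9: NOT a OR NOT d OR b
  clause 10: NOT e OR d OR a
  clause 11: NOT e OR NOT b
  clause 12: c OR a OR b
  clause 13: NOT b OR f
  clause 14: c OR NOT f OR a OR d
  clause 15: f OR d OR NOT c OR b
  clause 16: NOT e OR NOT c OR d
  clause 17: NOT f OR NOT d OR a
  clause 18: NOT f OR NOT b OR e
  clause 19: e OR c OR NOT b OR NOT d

Case b = false:
From the singleton clause (c), c = true.
From the singleton clause (NOT a), a = false.
Case f = false:
From the singleton clause (d), d = true.
From the singleton clause (NOT e), e = false.
This assignment satisfies each clause.

a=false; b=false; c=true; d=true; e=false; f=false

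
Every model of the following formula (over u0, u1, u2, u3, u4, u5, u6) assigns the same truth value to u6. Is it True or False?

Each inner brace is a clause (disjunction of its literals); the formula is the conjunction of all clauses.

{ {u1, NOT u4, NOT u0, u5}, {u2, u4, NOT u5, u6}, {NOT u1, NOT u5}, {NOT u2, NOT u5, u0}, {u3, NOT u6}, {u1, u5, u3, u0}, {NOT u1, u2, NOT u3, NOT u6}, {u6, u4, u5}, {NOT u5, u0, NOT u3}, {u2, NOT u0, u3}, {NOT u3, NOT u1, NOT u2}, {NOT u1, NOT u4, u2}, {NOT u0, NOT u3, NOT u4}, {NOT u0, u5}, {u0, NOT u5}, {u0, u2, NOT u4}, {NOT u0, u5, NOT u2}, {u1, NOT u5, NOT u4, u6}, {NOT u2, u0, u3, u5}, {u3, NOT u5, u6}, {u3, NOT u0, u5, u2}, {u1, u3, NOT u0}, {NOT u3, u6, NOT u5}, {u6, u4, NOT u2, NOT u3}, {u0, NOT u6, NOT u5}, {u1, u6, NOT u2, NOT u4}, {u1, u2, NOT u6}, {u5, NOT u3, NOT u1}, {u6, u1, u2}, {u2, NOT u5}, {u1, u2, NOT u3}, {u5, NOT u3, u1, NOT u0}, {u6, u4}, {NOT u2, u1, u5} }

True

Suppose u6 = false.
The clause (u4) is unit, so u4 = true.
Branch on u1: set u1 = false.
The clause (NOT u5) is unit, so u5 = false.
The clause (NOT u0) is unit, so u0 = false.
The clause (u3) is unit, so u3 = true.
The clause (u2) is unit, so u2 = true.
But (NOT u2) is also a unit clause — contradiction.
So u1 must be the other value — set u1 = true.
The clause (NOT u5) is unit, so u5 = false.
The clause (u2) is unit, so u2 = true.
The clause (NOT u3) is unit, so u3 = false.
The clause (NOT u0) is unit, so u0 = false.
But (u0) is also a unit clause — contradiction.
Neither u1 = true nor u1 = false works.
So every satisfying assignment has u6 = True.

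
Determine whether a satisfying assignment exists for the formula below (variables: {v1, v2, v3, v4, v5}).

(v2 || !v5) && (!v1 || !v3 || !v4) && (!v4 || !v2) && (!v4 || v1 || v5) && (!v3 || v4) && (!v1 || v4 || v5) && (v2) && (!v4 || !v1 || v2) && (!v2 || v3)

No

From the singleton clause (v2), v2 = true.
From the singleton clause (!v4), v4 = false.
From the singleton clause (!v3), v3 = false.
But (v3) is also a unit clause — contradiction.
No assignment satisfies every clause.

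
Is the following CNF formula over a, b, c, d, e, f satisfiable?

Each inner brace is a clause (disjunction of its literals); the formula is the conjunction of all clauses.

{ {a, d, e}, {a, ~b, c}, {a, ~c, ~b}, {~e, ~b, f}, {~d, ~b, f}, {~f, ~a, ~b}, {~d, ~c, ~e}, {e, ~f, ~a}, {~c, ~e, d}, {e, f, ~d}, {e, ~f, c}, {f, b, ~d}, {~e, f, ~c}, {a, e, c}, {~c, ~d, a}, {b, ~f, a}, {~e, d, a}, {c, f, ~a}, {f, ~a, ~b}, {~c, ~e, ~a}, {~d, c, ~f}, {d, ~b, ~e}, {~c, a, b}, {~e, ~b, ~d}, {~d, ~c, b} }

Case a = 1:
Case f = 0:
Unit clause (c) forces c = 1.
Unit clause (~e) forces e = 0.
Unit clause (~d) forces d = 0.
Unit clause (~b) forces b = 0.
All clauses are satisfied.
A satisfying assignment: a: 1,  b: 0,  c: 1,  d: 0,  e: 0,  f: 0.

Satisfiable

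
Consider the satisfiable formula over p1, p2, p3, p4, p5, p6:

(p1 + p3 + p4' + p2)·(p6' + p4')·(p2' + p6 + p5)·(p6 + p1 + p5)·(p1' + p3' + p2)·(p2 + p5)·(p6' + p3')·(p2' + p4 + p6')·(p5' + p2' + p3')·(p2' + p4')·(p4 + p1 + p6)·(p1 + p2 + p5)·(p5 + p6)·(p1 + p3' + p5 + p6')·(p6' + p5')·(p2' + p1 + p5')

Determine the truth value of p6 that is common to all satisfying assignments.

Suppose p6 = 1.
From the singleton clause (p4'), p4 = 0.
From the singleton clause (p3'), p3 = 0.
From the singleton clause (p2'), p2 = 0.
From the singleton clause (p5), p5 = 1.
Now (p5') is unsatisfied and unit — conflict.
So every satisfying assignment has p6 = False.

False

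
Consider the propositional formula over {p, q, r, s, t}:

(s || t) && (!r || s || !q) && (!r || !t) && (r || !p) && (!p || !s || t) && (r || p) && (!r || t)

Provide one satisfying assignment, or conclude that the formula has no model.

Branch on s: set s = true.
Branch on r: set r = false.
(!p) alone gives p = false.
That conflicts with the unit clause (p).
So r must be the other value — set r = true.
(!t) alone gives t = false.
That conflicts with the unit clause (t).
Either choice for r ends in contradiction.
So s must be the other value — set s = false.
(t) alone gives t = true.
(!r) alone gives r = false.
(!p) alone gives p = false.
That conflicts with the unit clause (p).
Either choice for s ends in contradiction.

UNSATISFIABLE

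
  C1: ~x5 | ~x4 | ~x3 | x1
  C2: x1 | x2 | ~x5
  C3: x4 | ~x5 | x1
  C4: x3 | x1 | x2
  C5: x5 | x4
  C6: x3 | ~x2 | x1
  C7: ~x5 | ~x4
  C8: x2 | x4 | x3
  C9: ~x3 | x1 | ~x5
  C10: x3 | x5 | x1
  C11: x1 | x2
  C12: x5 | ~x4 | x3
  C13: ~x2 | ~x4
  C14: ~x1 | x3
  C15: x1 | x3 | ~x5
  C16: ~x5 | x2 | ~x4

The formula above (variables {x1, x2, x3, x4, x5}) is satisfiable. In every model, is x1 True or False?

Suppose x1 = 0.
The clause (x2) is unit, so x2 = 1.
The clause (x3) is unit, so x3 = 1.
The clause (~x5) is unit, so x5 = 0.
The clause (x4) is unit, so x4 = 1.
But (~x4) is also a unit clause — contradiction.
So every satisfying assignment has x1 = True.

True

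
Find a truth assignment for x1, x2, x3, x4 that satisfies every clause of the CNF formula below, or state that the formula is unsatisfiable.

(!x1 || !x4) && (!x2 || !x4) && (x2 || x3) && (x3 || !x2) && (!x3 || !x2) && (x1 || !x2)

x1 ↦ false; x2 ↦ false; x3 ↦ true; x4 ↦ false

Suppose x1 = false.
From the singleton clause (!x2), x2 = false.
From the singleton clause (x3), x3 = true.
All clauses hold; x4 can take either value.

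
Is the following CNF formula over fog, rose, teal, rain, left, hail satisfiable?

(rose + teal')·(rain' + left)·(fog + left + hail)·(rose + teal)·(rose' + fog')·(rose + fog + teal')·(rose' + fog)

No

Branch on rose: set rose = 1.
Unit clause (fog') forces fog = 0.
Now (fog) is unsatisfied and unit — conflict.
Undo rose and try rose = 0.
Unit clause (teal') forces teal = 0.
Now (teal) is unsatisfied and unit — conflict.
Either choice for rose ends in contradiction.
No assignment satisfies every clause.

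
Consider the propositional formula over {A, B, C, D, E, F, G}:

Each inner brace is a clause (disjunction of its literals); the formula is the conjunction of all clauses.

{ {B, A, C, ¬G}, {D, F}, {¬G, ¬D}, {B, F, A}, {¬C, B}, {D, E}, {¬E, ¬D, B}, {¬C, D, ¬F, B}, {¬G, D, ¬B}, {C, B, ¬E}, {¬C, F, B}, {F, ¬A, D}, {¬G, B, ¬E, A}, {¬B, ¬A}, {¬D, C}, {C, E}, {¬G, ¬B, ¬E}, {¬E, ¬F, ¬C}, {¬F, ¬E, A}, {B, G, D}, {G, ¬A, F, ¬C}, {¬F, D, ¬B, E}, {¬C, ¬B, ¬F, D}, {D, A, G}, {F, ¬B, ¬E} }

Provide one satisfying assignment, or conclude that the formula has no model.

Suppose D = True.
The clause (¬G) is unit, so G = False.
The clause (C) is unit, so C = True.
The clause (B) is unit, so B = True.
The clause (¬A) is unit, so A = False.
Suppose E = False.
Every clause is now satisfied; F is unconstrained.

A ↦ False,  B ↦ True,  C ↦ True,  D ↦ True,  E ↦ False,  F ↦ False,  G ↦ False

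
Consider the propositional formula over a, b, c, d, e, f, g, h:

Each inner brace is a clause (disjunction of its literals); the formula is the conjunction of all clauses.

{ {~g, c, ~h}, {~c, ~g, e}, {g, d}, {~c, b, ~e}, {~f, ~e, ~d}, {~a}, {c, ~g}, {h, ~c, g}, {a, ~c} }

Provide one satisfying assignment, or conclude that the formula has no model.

Unit clause (~a) forces a = 0.
Unit clause (~c) forces c = 0.
Unit clause (~g) forces g = 0.
Unit clause (d) forces d = 1.
Branch on f: set f = 1.
Unit clause (~e) forces e = 0.
No clause remains; b, h are free.

a: 0,  b: 1,  c: 0,  d: 1,  e: 0,  f: 1,  g: 0,  h: 0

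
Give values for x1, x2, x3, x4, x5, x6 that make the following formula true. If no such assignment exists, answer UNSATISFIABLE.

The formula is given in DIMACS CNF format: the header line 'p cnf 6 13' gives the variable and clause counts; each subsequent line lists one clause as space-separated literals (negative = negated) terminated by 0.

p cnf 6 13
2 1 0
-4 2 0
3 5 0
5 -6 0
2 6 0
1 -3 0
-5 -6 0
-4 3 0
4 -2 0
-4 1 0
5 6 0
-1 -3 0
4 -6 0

Suppose x2 = True.
From the singleton clause (x4), x4 = True.
From the singleton clause (x3), x3 = True.
From the singleton clause (x1), x1 = True.
Now (¬x1) is unsatisfied and unit — conflict.
Backtrack on x2: now try x2 = False.
From the singleton clause (x1), x1 = True.
From the singleton clause (¬x4), x4 = False.
From the singleton clause (x6), x6 = True.
Now (¬x6) is unsatisfied and unit — conflict.
Both values of x2 lead to a conflict.

UNSATISFIABLE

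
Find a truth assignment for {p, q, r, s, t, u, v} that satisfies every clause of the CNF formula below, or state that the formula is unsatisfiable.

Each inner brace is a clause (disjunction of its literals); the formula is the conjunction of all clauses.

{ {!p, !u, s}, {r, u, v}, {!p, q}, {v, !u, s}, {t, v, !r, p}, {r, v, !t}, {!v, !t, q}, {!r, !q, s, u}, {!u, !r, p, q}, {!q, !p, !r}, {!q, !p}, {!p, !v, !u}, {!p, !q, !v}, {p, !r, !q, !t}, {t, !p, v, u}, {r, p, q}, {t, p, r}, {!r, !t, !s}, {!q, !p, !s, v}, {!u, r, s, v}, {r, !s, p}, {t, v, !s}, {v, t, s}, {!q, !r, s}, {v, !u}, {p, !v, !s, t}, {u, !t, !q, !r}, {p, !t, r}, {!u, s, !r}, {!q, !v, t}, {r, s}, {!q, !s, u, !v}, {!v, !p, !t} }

p ↦ false,  q ↦ false,  r ↦ true,  s ↦ false,  t ↦ true,  u ↦ false,  v ↦ false

Suppose p = false.
Suppose r = true.
Suppose t = true.
From the singleton clause (!q), q = false.
From the singleton clause (!v), v = false.
From the singleton clause (!u), u = false.
From the singleton clause (!s), s = false.
Every clause now holds.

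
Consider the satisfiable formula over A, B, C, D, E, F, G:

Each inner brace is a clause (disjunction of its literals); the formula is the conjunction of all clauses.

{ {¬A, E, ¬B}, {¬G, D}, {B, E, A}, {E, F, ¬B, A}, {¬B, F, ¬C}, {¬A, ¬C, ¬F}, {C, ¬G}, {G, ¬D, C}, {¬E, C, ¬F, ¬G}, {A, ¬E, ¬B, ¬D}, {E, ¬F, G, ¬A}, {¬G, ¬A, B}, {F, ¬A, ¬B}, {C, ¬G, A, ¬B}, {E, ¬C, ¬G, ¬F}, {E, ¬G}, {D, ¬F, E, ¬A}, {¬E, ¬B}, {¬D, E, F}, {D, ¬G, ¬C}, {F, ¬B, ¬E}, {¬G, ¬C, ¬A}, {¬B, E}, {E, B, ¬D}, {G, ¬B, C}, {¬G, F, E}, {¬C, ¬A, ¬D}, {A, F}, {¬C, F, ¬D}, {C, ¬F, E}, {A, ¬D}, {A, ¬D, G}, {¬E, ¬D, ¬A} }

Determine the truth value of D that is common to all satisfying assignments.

Suppose D = True.
From the singleton clause (A), A = True.
From the singleton clause (¬C), C = False.
From the singleton clause (¬G), G = False.
But (G) is also a unit clause — contradiction.
So every satisfying assignment has D = False.

False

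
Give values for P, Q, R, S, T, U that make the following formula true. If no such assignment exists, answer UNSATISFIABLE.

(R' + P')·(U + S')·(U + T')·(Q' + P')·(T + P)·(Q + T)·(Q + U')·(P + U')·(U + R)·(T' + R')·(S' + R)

Try R = 0.
(U) alone gives U = 1.
(Q) alone gives Q = 1.
(P') alone gives P = 0.
But (P) is also a unit clause — contradiction.
Backtrack on R: now try R = 1.
(P') alone gives P = 0.
(T) alone gives T = 1.
But (T') is also a unit clause — contradiction.
Either choice for R ends in contradiction.

UNSATISFIABLE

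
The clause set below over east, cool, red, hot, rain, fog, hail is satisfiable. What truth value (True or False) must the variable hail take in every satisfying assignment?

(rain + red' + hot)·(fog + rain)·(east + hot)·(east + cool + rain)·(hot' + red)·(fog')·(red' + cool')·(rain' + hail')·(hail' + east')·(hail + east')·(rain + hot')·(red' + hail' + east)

Suppose hail = 1.
From the singleton clause (fog'), fog = 0.
From the singleton clause (rain), rain = 1.
Now (rain') is unsatisfied and unit — conflict.
So every satisfying assignment has hail = False.

False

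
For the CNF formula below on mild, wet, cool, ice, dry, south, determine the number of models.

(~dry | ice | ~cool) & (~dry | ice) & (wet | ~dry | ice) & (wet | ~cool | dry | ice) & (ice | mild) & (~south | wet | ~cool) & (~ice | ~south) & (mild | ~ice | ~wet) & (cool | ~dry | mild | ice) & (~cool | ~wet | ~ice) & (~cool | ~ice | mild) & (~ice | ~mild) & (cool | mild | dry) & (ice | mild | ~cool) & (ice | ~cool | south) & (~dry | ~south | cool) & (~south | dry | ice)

3

There are 2^6 = 64 truth assignments over (mild, wet, cool, ice, dry, south).
Split on dry. With dry = 1, the clauses containing dry are satisfied and ~dry drops from the rest; 1 of the 2^5 = 32 assignments to the other variables satisfy what remains.
With dry = 0, by the same count on the reduced clause set, 2 assignments work.
(One model: mild=F, wet=F, cool=F, ice=T, dry=T, south=F.)
Total: 1 + 2 = 3.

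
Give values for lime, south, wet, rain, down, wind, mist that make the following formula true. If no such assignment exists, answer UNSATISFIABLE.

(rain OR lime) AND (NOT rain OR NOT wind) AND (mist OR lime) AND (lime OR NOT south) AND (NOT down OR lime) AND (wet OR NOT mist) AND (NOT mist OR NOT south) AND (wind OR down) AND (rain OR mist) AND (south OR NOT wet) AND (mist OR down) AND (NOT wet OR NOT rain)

lime=true, south=false, wet=false, rain=true, down=true, wind=false, mist=false

Try rain = true.
From the singleton clause (NOT wind), wind = false.
From the singleton clause (down), down = true.
From the singleton clause (lime), lime = true.
From the singleton clause (NOT wet), wet = false.
From the singleton clause (NOT mist), mist = false.
All clauses hold; south can take either value.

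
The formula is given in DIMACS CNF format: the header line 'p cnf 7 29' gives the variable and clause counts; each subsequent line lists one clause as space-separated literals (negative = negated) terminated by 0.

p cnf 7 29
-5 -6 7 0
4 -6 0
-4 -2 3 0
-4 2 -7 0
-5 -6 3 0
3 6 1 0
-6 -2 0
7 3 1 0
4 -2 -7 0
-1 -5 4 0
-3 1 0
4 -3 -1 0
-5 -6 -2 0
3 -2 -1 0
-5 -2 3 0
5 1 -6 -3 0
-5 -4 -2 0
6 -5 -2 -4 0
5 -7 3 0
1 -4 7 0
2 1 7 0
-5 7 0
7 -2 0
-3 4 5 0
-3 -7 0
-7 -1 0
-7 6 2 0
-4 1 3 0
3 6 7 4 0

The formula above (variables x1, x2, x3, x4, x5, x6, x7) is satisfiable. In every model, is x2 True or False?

Suppose x2 = True.
The clause (¬x6) is unit, so x6 = False.
The clause (x7) is unit, so x7 = True.
The clause (x4) is unit, so x4 = True.
The clause (x3) is unit, so x3 = True.
But (¬x3) is also a unit clause — contradiction.
So every satisfying assignment has x2 = False.

False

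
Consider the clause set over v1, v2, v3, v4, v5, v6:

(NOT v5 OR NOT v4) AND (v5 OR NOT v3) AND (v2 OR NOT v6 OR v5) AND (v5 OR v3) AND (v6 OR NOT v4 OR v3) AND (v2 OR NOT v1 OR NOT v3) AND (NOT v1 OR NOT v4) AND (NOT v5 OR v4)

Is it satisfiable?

No

Branch on v5: set v5 = false.
The clause (NOT v3) is unit, so v3 = false.
Now (v3) is unsatisfied and unit — conflict.
Backtrack on v5: now try v5 = true.
The clause (NOT v4) is unit, so v4 = false.
Now (v4) is unsatisfied and unit — conflict.
Both values of v5 lead to a conflict.
No assignment satisfies every clause.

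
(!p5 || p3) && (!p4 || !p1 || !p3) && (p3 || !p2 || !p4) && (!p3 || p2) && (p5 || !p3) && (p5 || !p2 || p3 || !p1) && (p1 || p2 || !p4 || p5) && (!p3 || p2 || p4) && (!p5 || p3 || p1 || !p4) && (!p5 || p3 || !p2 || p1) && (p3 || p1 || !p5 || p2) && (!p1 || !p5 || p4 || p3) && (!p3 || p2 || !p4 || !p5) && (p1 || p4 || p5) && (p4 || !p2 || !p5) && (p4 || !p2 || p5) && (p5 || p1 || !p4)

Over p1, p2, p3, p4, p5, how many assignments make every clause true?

3

There are 2^5 = 32 truth assignments over (p1, p2, p3, p4, p5).
Split on p1. With p1 = true, the clauses containing p1 are satisfied and !p1 drops from the rest; 2 of the 2^4 = 16 assignments to the other variables satisfy what remains.
With p1 = false, by the same count on the reduced clause set, 1 assignment works.
(One model: p1=F, p2=T, p3=T, p4=T, p5=T.)
Total: 2 + 1 = 3.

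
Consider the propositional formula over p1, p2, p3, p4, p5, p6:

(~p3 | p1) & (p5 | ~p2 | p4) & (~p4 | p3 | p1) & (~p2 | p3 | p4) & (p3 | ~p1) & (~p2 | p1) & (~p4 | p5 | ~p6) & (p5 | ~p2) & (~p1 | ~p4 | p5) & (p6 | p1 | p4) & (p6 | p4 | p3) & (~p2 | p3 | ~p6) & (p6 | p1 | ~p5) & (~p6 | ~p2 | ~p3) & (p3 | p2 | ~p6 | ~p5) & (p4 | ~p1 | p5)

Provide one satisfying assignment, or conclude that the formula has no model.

p1 ↦ 1; p2 ↦ 1; p3 ↦ 1; p4 ↦ 1; p5 ↦ 1; p6 ↦ 0

Case p3 = 1:
The clause (p1) is unit, so p1 = 1.
Case p5 = 1:
Case p6 = 0:
Every clause is now satisfied; p2, p4 are unconstrained.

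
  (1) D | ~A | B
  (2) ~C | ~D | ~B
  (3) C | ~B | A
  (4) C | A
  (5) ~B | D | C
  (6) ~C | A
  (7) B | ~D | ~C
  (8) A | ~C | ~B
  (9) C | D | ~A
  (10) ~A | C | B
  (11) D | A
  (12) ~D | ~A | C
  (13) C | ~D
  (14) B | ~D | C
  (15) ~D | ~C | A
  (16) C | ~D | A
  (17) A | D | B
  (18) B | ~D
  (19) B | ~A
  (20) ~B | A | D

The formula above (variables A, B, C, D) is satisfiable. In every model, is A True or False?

True

Suppose A = 0.
(C) alone gives C = 1.
That conflicts with the unit clause (~C).
So every satisfying assignment has A = True.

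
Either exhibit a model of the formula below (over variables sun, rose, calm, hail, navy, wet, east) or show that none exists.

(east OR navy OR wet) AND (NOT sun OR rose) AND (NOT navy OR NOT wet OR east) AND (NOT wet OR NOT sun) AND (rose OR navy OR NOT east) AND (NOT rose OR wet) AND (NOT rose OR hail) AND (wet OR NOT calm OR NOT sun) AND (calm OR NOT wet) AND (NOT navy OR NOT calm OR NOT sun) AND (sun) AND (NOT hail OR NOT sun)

UNSATISFIABLE

The clause (sun) is unit, so sun = true.
The clause (rose) is unit, so rose = true.
The clause (NOT wet) is unit, so wet = false.
That conflicts with the unit clause (wet).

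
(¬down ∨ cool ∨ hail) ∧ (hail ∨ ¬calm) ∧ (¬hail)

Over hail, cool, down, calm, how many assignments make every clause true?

There are 2^4 = 16 truth assignments over (hail, cool, down, calm).
Check each against the 3 clauses (columns in the order hail, cool, down, calm):
  F F F F  ✓ satisfies all
  F F F T  ✗ fails (hail ∨ ¬calm)
  F F T F  ✗ fails (¬down ∨ cool ∨ hail)
  F F T T  ✗ fails (¬down ∨ cool ∨ hail)
  F T F F  ✓ satisfies all
  F T F T  ✗ fails (hail ∨ ¬calm)
  F T T F  ✓ satisfies all
  F T T T  ✗ fails (hail ∨ ¬calm)
  T F F F  ✗ fails (¬hail)
  T F F T  ✗ fails (¬hail)
  T F T F  ✗ fails (¬hail)
  T F T T  ✗ fails (¬hail)
  T T F F  ✗ fails (¬hail)
  T T F T  ✗ fails (¬hail)
  T T T F  ✗ fails (¬hail)
  T T T T  ✗ fails (¬hail)
3 of the 16 rows are models.

3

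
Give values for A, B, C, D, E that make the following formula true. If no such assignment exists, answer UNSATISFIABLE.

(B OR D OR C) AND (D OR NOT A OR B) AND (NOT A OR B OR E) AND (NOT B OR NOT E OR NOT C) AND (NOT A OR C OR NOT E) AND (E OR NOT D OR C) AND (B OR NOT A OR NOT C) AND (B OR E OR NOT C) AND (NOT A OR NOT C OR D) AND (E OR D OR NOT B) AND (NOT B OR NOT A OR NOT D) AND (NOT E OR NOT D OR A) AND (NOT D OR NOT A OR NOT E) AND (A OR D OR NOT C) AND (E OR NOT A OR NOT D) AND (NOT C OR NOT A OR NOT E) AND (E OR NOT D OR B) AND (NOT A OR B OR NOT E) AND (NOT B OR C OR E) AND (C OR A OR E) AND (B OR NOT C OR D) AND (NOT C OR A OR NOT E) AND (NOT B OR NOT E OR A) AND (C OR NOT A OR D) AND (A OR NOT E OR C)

Try B = true.
Try E = false.
The clause (D) is unit, so D = true.
The clause (C) is unit, so C = true.
The clause (NOT A) is unit, so A = false.
This assignment satisfies each clause.

A=false; B=true; C=true; D=true; E=false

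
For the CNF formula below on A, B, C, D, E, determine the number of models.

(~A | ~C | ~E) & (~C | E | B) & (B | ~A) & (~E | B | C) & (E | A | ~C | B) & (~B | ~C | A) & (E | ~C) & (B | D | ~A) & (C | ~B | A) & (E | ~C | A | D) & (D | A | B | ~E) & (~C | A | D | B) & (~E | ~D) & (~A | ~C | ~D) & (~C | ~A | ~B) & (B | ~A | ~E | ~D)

5

There are 2^5 = 32 truth assignments over (A, B, C, D, E).
Split on B. With B = 1, the clauses containing B are satisfied and ~B drops from the rest; 3 of the 2^4 = 16 assignments to the other variables satisfy what remains.
With B = 0, by the same count on the reduced clause set, 2 assignments work.
(One model: A=F, B=F, C=F, D=F, E=F.)
Total: 3 + 2 = 5.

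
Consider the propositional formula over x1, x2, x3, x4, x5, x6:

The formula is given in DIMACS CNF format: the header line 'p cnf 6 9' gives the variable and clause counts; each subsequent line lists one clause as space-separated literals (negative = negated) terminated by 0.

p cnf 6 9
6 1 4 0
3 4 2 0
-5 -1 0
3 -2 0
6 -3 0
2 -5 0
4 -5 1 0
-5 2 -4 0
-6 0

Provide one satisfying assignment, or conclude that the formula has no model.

The clause (¬x6) is unit, so x6 = False.
The clause (¬x3) is unit, so x3 = False.
The clause (¬x2) is unit, so x2 = False.
The clause (x4) is unit, so x4 = True.
The clause (¬x5) is unit, so x5 = False.
No clause remains; x1 is free.

x1=False; x2=False; x3=False; x4=True; x5=False; x6=False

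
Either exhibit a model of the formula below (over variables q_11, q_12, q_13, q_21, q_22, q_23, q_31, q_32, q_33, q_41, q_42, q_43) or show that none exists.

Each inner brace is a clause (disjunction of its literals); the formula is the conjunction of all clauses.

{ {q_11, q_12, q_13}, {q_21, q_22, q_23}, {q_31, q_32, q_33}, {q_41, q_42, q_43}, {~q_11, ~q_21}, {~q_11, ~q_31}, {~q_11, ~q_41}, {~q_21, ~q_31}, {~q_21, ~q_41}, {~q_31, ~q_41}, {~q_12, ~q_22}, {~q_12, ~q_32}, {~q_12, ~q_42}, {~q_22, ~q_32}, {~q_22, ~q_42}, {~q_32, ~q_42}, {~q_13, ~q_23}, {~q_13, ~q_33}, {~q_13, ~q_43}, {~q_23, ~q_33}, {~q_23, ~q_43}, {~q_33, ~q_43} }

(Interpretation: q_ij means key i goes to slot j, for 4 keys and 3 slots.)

Suppose q_11 = 0.
Suppose q_12 = 1.
(~q_22) alone gives q_22 = 0.
(~q_32) alone gives q_32 = 0.
(~q_42) alone gives q_42 = 0.
Suppose q_21 = 1.
(~q_31) alone gives q_31 = 0.
(q_33) alone gives q_33 = 1.
(~q_41) alone gives q_41 = 0.
(q_43) alone gives q_43 = 1.
That conflicts with the unit clause (~q_43).
So q_21 must be the other value — set q_21 = 0.
(q_23) alone gives q_23 = 1.
(~q_13) alone gives q_13 = 0.
(~q_33) alone gives q_33 = 0.
(q_31) alone gives q_31 = 1.
(~q_41) alone gives q_41 = 0.
(q_43) alone gives q_43 = 1.
That conflicts with the unit clause (~q_43).
Neither q_21 = 1 nor q_21 = 0 works.
So q_12 must be the other value — set q_12 = 0.
(q_13) alone gives q_13 = 1.
(~q_23) alone gives q_23 = 0.
(~q_33) alone gives q_33 = 0.
(~q_43) alone gives q_43 = 0.
Suppose q_21 = 1.
(~q_31) alone gives q_31 = 0.
(q_32) alone gives q_32 = 1.
(~q_41) alone gives q_41 = 0.
(q_42) alone gives q_42 = 1.
That conflicts with the unit clause (~q_42).
So q_21 must be the other value — set q_21 = 0.
(q_22) alone gives q_22 = 1.
(~q_32) alone gives q_32 = 0.
(q_31) alone gives q_31 = 1.
(~q_41) alone gives q_41 = 0.
(q_42) alone gives q_42 = 1.
That conflicts with the unit clause (~q_42).
Neither q_21 = 1 nor q_21 = 0 works.
Neither q_12 = 1 nor q_12 = 0 works.
So q_11 must be the other value — set q_11 = 1.
(~q_21) alone gives q_21 = 0.
(~q_31) alone gives q_31 = 0.
(~q_41) alone gives q_41 = 0.
Suppose q_22 = 1.
(~q_12) alone gives q_12 = 0.
(~q_32) alone gives q_32 = 0.
(q_33) alone gives q_33 = 1.
(~q_42) alone gives q_42 = 0.
(q_43) alone gives q_43 = 1.
That conflicts with the unit clause (~q_43).
So q_22 must be the other value — set q_22 = 0.
(q_23) alone gives q_23 = 1.
(~q_13) alone gives q_13 = 0.
(~q_33) alone gives q_33 = 0.
(q_32) alone gives q_32 = 1.
(~q_12) alone gives q_12 = 0.
(~q_42) alone gives q_42 = 0.
(q_43) alone gives q_43 = 1.
That conflicts with the unit clause (~q_43).
Neither q_22 = 1 nor q_22 = 0 works.
Neither q_11 = 1 nor q_11 = 0 works.

UNSATISFIABLE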